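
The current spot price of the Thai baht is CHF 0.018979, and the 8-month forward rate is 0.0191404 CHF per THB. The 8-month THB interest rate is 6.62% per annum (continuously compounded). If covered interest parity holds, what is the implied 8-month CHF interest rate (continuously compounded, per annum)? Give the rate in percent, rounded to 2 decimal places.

7.89%

T = 8/12 years.
By CIP, F/S equals the CHF-to-THB growth ratio: 0.0191404/0.018979 = 1.0085041.
THB growth factor: e^(0.0662×8/12) = 1.0451217.
Hence g_CHF = 1.0540095.
Take logs: ln 1.0540095 / (8/12) = 0.078902, so 7.89%.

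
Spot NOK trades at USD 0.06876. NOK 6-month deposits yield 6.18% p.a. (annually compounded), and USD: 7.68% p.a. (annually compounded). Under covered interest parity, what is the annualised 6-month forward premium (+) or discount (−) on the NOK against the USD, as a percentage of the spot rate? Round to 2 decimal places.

T = 6/12 years.
CIP forward (USD per NOK) = 0.06876 × 1.0376897/1.0304368 = 0.06924398.
Annualised premium = (F − S)/S × (1/T) = (0.06924398 − 0.06876)/0.06876 ÷ (6/12) = 1.41%.

+1.41%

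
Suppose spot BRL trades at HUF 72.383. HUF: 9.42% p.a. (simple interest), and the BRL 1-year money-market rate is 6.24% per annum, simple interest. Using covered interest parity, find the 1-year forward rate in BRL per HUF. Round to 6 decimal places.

0.013414

T = 1 year.
HUF accumulates by 1 + 0.0942×1 = 1.094200.
Growth of 1 BRL over T: 1 + 0.0624×1 = 1.062400.
So F = 72.383 × 1.094200 / 1.062400 = 74.54958 (HUF/BRL).
Invert for BRL per HUF: 1 / 74.54958 = 0.013414.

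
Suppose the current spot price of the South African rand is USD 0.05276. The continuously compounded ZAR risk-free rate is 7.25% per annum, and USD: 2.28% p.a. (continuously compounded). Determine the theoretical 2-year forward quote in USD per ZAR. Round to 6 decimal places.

0.047768

T = 2 years.
USD growth factor: e^(0.0228×2) = 1.0466557.
ZAR growth factor: e^(0.0725×2) = 1.1560396.
So F = 0.05276 × 1.0466557 / 1.1560396 = 0.04776787 (USD/ZAR).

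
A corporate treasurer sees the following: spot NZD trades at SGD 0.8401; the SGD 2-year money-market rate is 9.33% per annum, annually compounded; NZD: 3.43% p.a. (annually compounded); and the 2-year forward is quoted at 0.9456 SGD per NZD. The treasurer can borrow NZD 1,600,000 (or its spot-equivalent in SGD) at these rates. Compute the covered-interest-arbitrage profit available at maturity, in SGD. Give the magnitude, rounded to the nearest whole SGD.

T = 2 years.
Keep in NZD, deliver into the forward: 1,600,000·1.06977649·0.9456 = SGD 1,618,529.04.
Swap to SGD now, deposit: 1,600,000·0.8401·1.19530489 = SGD 1,606,681.02.
The quoted forward overvalues NZD, so borrow SGD, buy NZD at spot, deposit the NZD at 3.43%, and sell the proceeds forward at 0.9456.
Profit = 1,618,529.04 − 1,606,681.02 = SGD 11,848.

SGD 11,848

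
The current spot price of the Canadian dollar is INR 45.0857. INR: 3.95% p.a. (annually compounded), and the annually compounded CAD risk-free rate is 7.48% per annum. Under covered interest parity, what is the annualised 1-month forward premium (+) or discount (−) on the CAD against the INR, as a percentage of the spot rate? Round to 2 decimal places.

T = 1/12 years.
F = S · g_INR/g_CAD = 45.0857 × 1.0032335/1.0060293 = 44.9604048.
(F − S)/S ÷ T = (44.9604048 − 45.0857)/45.0857/(1/12) = -0.033349 → -3.33%.

-3.33%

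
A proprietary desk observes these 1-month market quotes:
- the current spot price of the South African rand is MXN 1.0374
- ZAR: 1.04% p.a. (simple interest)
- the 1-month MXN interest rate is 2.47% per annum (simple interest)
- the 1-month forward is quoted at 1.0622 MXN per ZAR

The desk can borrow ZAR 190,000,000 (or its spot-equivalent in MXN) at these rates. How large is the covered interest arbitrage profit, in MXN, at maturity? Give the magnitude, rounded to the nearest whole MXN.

T = 1/12 years.
Route A — deposit ZAR, sell forward: 190,000,000 × 1.00086666667 × 1.0622 = MXN 201,992,908.93.
Route B — convert at spot, deposit MXN: 190,000,000 × 1.0374 × 1.00205833333 = MXN 197,511,709.85.
The quoted forward overvalues ZAR, so borrow MXN, buy ZAR at spot, deposit the ZAR at 1.04%, and sell the proceeds forward at 1.0622.
Profit = 201,992,908.93 − 197,511,709.85 = MXN 4,481,199.

MXN 4,481,199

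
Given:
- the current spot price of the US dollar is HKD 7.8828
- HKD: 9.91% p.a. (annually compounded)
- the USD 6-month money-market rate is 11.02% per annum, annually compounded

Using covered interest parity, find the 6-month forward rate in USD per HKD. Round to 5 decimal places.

T = 6/12 years.
HKD growth factor: (1 + 0.0991)^(6/12) = 1.0483797.
Growth of 1 USD over T: (1 + 0.1102)^(6/12) = 1.0536603.
So F = 7.8828 × 1.0483797 / 1.0536603 = 7.843294 (HKD/USD).
Invert for USD per HKD: 1 / 7.843294 = 0.12750.

0.12750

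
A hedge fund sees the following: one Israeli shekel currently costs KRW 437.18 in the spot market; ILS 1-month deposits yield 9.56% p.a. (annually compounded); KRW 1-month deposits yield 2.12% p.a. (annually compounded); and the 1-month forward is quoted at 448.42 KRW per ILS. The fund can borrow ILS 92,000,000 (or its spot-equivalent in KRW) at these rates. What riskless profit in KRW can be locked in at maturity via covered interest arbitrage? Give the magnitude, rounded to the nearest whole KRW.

KRW 1,278,788,511

T = 1/12 years.
Invest the ILS and cover forward: 92,000,000 × 1.007637531486 × 448.42 = KRW 41,569,723,611.94.
Convert at spot and invest in KRW: 92,000,000 × 437.18 × 1.001749729526 = KRW 40,290,935,101.38.
The quoted forward overvalues ILS, so borrow KRW, buy ILS at spot, deposit the ILS at 9.56%, and sell the proceeds forward at 448.42.
The gap between the two covered legs is KRW 1,278,788,511.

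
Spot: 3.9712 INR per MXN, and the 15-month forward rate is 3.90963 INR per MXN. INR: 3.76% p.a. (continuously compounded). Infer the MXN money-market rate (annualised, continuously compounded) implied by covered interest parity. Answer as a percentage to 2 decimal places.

T = 15/12 years.
CIP gives F = S · g_INR/g_MXN, so g_INR/g_MXN = 3.90963/3.9712 = 0.9844959.
The INR side grows by e^(0.0376×15/12) = 1.048122.
So the MXN growth factor = 1.0646281.
Take logs: ln 1.0646281 / (15/12) = 0.050100, so 5.01%.

5.01%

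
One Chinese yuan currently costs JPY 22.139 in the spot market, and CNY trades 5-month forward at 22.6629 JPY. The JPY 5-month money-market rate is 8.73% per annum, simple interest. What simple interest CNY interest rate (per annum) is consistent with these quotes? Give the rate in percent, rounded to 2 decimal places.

2.98%

T = 5/12 years.
By CIP, F/S equals the JPY-to-CNY growth ratio: 22.6629/22.139 = 1.0236641.
JPY growth factor: 1 + 0.0873×5/12 = 1.036375.
Hence g_CNY = 1.0124171.
r = (1.0124171 − 1)/(5/12) = 0.029801 → 2.98%.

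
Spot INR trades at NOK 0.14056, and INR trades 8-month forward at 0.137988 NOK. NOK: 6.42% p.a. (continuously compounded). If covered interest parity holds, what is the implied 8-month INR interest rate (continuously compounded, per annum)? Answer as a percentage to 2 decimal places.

9.19%

T = 8/12 years.
F/S = 0.137988/0.14056 = 0.9817018 = (growth of NOK) / (growth of INR).
NOK growth factor: e^(0.0642×8/12) = 1.0437291.
That pins the INR growth at 1.0631834.
Take logs: ln 1.0631834 / (8/12) = 0.091901, so 9.19%.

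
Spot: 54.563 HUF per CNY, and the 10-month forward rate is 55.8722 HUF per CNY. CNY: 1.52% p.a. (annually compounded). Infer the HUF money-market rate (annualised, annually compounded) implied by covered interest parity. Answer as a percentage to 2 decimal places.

T = 10/12 years.
F/S = 55.8722/54.563 = 1.0239943 = (growth of HUF) / (growth of CNY).
The CNY side grows by (1 + 0.0152)^(10/12) = 1.0126507.
That pins the HUF growth at 1.0369485.
Annualise: 1.0369485^(12/10) − 1 = 0.044500 = 4.45%.

4.45%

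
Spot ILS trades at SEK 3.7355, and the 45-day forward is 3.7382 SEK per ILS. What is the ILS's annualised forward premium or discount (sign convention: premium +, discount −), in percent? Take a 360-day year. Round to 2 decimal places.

+0.58%

T = 45/360 years.
Period premium: (3.7382 − 3.7355)/3.7355 = 0.0007228.
×(1/T) gives 0.58% p.a.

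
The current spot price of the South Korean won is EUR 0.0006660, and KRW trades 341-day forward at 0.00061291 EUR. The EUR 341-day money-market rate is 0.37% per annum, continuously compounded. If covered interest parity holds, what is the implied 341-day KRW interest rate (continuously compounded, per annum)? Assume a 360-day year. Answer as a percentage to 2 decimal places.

9.14%

T = 341/360 years.
By CIP, F/S equals the EUR-to-KRW growth ratio: 0.00061291/0.000666 = 0.9202853.
The EUR side grows by e^(0.0037×341/360) = 1.0035109.
So the KRW growth factor = 1.0904346.
Take logs: ln 1.0904346 / (341/360) = 0.091400, so 9.14%.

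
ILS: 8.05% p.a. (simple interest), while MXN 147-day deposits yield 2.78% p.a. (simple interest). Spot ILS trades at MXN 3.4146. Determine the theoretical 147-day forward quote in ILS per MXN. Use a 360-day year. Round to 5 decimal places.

T = 147/360 years.
MXN accumulates by 1 + 0.0278×147/360 = 1.0113517.
ILS growth factor: 1 + 0.0805×147/360 = 1.0328708.
Forward (MXN per ILS) = 3.4146 × 1.0113517 / 1.0328708 = 3.343459.
Quoted the other way: 1/3.343459 = 0.29909 ILS per MXN.

0.29909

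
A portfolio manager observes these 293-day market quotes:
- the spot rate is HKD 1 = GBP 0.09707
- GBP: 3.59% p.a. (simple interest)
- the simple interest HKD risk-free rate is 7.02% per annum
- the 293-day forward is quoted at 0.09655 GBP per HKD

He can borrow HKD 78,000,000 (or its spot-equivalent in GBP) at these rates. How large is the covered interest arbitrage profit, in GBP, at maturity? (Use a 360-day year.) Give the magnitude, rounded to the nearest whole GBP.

T = 293/360 years.
Keep in HKD, deliver into the forward: 78,000,000·1.057135·0.09655 = GBP 7,961,177.97.
Swap to GBP now, deposit: 78,000,000·0.09707·1.029218611 = GBP 7,792,687.54.
The quoted forward overvalues HKD, so borrow GBP, buy HKD at spot, deposit the HKD at 7.02%, and sell the proceeds forward at 0.09655.
Profit = 7,961,177.97 − 7,792,687.54 = GBP 168,490.

GBP 168,490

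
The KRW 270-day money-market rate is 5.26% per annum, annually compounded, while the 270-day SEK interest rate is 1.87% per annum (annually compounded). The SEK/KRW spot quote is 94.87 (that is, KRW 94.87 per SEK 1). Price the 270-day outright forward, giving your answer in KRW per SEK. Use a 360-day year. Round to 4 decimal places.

97.2281

T = 270/360 years.
KRW growth factor: (1 + 0.0526)^(270/360) = 1.03919614.
Growth of 1 SEK over T: (1 + 0.0187)^(270/360) = 1.01399247.
So F = 94.87 × 1.03919614 / 1.01399247 = 97.228077 (KRW/SEK).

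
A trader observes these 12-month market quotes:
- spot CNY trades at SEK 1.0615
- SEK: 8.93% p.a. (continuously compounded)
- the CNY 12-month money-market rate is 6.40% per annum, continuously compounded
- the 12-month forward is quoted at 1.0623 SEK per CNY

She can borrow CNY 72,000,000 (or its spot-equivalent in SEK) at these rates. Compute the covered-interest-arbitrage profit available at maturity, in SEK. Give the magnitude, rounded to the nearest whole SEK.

T = 1 year.
Keep in CNY, deliver into the forward: 72,000,000·1.0660923988·1.0623 = SEK 81,540,716.78.
Swap to SEK now, deposit: 72,000,000·1.0615·1.0934086297 = SEK 83,567,034.75.
The quoted forward undervalues CNY, so borrow CNY, convert to SEK at spot, deposit the SEK at 8.93%, and buy CNY forward at 1.0623 to cover the loan.
Profit = 83,567,034.75 − 81,540,716.78 = SEK 2,026,318.

SEK 2,026,318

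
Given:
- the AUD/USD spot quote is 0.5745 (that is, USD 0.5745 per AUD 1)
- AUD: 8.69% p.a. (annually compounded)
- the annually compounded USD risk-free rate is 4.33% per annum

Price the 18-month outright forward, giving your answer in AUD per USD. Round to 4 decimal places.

T = 18/12 years.
Growth of 1 USD over T: (1 + 0.0433)^(18/12) = 1.0656481.
AUD growth factor: (1 + 0.0869)^(18/12) = 1.1331421.
Forward (USD per AUD) = 0.5745 × 1.0656481 / 1.1331421 = 0.5402807.
Invert for AUD per USD: 1 / 0.5402807 = 1.8509.

1.8509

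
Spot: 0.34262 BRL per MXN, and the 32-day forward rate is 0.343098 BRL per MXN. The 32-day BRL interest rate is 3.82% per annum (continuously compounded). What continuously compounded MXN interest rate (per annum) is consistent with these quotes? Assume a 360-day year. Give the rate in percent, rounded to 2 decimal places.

2.25%

T = 32/360 years.
CIP gives F = S · g_BRL/g_MXN, so g_BRL/g_MXN = 0.343098/0.34262 = 1.0013951.
The BRL side grows by e^(0.0382×32/360) = 1.0034013.
So the MXN growth factor = 1.0020034.
Take logs: ln 1.0020034 / (32/360) = 0.022516, so 2.25%.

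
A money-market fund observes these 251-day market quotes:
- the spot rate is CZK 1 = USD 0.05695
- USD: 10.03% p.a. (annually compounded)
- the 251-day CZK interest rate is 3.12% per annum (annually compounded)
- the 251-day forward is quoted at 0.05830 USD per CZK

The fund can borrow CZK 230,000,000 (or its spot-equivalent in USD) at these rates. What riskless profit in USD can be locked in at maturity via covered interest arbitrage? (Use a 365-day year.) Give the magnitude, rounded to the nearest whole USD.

USD 293,073

T = 251/365 years.
Route A — deposit CZK, sell forward: 230,000,000 × 1.0213522065 × 0.05830 = USD 13,695,311.74.
Route B — convert at spot, deposit USD: 230,000,000 × 0.05695 × 1.067937897 = USD 13,988,384.54.
The quoted forward undervalues CZK, so borrow CZK, convert to USD at spot, deposit the USD at 10.03%, and buy CZK forward at 0.05830 to cover the loan.
Profit = 13,988,384.54 − 13,695,311.74 = USD 293,073.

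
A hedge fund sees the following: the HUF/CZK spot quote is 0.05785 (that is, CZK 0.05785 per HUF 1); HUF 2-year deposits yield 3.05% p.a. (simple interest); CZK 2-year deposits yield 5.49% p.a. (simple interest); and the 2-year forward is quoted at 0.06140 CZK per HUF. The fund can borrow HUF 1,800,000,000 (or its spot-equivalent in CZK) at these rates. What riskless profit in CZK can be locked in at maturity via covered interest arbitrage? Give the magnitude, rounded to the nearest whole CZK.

CZK 1,698,246

T = 2 years.
Keep in HUF, deliver into the forward: 1,800,000,000·1.061000·0.06140 = CZK 117,261,720.00.
Swap to CZK now, deposit: 1,800,000,000·0.05785·1.109800 = CZK 115,563,474.00.
The quoted forward overvalues HUF, so borrow CZK, buy HUF at spot, deposit the HUF at 3.05%, and sell the proceeds forward at 0.06140.
The gap between the two covered legs is CZK 1,698,246.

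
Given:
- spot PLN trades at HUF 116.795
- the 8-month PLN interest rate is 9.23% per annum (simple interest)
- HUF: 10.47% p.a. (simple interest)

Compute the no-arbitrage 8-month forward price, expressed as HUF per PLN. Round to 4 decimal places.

T = 8/12 years.
HUF accumulates by 1 + 0.1047×8/12 = 1.069800.
PLN growth factor: 1 + 0.0923×8/12 = 1.061533333.
So F = 116.795 × 1.069800 / 1.061533333 = 117.704538 (HUF/PLN).

117.7045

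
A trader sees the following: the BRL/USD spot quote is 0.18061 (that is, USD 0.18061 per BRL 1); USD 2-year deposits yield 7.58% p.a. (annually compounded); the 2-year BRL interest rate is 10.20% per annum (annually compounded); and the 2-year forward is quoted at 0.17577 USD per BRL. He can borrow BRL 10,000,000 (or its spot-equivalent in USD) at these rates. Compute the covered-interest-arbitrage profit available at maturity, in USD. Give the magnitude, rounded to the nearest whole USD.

T = 2 years.
Route A — deposit BRL, sell forward: 10,000,000 × 1.214404 × 0.17577 = USD 2,134,557.91.
Route B — convert at spot, deposit USD: 10,000,000 × 0.18061 × 1.15734564 = USD 2,090,281.96.
The quoted forward overvalues BRL, so borrow USD, buy BRL at spot, deposit the BRL at 10.20%, and sell the proceeds forward at 0.17577.
Arbitrage profit = |2,134,557.91 − 2,090,281.96| = USD 44,276.

USD 44,276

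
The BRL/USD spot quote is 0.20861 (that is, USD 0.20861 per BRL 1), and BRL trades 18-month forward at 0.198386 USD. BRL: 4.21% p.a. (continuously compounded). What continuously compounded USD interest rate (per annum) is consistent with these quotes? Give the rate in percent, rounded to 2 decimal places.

T = 18/12 years.
By CIP, F/S equals the USD-to-BRL growth ratio: 0.198386/0.20861 = 0.9509899.
The BRL side grows by e^(0.0421×18/12) = 1.0651866.
Hence g_USD = 1.0129817.
Take logs: ln 1.0129817 / (18/12) = 0.008599, so 0.86%.

0.86%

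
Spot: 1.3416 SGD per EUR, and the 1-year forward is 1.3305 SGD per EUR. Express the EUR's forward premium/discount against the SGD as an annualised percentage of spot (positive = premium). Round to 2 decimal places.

-0.83%

T = 1 year.
Period premium: (1.3305 − 1.3416)/1.3416 = -0.0082737.
Annualise by dividing by T: -0.0082737 / 1 = -0.008274 → -0.83%.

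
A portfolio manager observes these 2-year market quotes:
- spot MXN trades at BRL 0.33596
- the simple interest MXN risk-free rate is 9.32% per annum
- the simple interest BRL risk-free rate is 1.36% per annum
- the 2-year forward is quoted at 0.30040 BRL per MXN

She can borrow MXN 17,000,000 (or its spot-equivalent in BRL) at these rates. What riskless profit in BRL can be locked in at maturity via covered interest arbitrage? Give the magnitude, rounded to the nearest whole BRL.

T = 2 years.
Route A — deposit MXN, sell forward: 17,000,000 × 1.186400 × 0.30040 = BRL 6,058,707.52.
Route B — convert at spot, deposit BRL: 17,000,000 × 0.33596 × 1.027200 = BRL 5,866,667.90.
The quoted forward overvalues MXN, so borrow BRL, buy MXN at spot, deposit the MXN at 9.32%, and sell the proceeds forward at 0.30040.
The gap between the two covered legs is BRL 192,040.

BRL 192,040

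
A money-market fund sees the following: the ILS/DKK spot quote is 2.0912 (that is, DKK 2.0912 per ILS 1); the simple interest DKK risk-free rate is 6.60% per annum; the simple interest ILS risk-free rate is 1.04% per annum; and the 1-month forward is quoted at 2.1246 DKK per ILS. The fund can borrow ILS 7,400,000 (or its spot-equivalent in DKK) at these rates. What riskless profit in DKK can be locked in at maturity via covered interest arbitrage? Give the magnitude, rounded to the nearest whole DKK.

T = 1/12 years.
Route A — deposit ILS, sell forward: 7,400,000 × 1.0008666667 × 2.1246 = DKK 15,735,665.77.
Route B — convert at spot, deposit DKK: 7,400,000 × 2.0912 × 1.005500 = DKK 15,559,991.84.
The quoted forward overvalues ILS, so borrow DKK, buy ILS at spot, deposit the ILS at 1.04%, and sell the proceeds forward at 2.1246.
Arbitrage profit = |15,735,665.77 − 15,559,991.84| = DKK 175,674.

DKK 175,674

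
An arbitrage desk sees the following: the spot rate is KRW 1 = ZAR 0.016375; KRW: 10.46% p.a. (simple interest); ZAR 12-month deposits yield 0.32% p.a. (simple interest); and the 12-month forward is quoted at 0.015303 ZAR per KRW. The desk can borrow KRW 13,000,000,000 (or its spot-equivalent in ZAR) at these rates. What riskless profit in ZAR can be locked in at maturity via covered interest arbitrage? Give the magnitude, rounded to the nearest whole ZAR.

T = 1 year.
Route A — deposit KRW, sell forward: 13,000,000,000 × 1.104600 × 0.015303 = ZAR 219,748,019.40.
Route B — convert at spot, deposit ZAR: 13,000,000,000 × 0.016375 × 1.003200 = ZAR 213,556,200.00.
The quoted forward overvalues KRW, so borrow ZAR, buy KRW at spot, deposit the KRW at 10.46%, and sell the proceeds forward at 0.015303.
Arbitrage profit = |219,748,019.40 − 213,556,200.00| = ZAR 6,191,819.

ZAR 6,191,819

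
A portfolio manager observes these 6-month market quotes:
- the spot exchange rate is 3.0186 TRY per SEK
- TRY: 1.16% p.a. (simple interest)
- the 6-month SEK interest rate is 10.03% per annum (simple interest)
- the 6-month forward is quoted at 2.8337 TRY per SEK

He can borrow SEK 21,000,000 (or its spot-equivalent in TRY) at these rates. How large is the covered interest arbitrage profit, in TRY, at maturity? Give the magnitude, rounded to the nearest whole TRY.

T = 6/12 years.
Invest the SEK and cover forward: 21,000,000 × 1.050150 × 2.8337 = TRY 62,492,011.16.
Convert at spot and invest in TRY: 21,000,000 × 3.0186 × 1.005800 = TRY 63,758,265.48.
The quoted forward undervalues SEK, so borrow SEK, convert to TRY at spot, deposit the TRY at 1.16%, and buy SEK forward at 2.8337 to cover the loan.
Profit = 63,758,265.48 − 62,492,011.16 = TRY 1,266,254.

TRY 1,266,254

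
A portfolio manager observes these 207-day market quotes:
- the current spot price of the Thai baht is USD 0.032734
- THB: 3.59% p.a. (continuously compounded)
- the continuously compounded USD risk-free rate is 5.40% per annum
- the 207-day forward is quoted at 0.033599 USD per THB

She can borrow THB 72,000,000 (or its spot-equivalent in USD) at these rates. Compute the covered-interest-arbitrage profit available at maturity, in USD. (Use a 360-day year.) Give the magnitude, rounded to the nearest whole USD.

T = 207/360 years.
Invest the THB and cover forward: 72,000,000 × 1.02085703 × 0.033599 = USD 2,469,583.83.
Convert at spot and invest in USD: 72,000,000 × 0.032734 × 1.031537079 = USD 2,431,176.10.
The quoted forward overvalues THB, so borrow USD, buy THB at spot, deposit the THB at 3.59%, and sell the proceeds forward at 0.033599.
The gap between the two covered legs is USD 38,408.

USD 38,408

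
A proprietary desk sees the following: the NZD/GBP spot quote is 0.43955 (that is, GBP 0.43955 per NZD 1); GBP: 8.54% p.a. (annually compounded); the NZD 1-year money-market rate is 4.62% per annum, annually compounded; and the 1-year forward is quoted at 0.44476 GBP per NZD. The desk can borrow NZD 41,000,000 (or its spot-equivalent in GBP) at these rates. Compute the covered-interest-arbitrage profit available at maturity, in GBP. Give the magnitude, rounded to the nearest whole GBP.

GBP 482,966

T = 1 year.
Keep in NZD, deliver into the forward: 41,000,000·1.046200·0.44476 = GBP 19,077,624.39.
Swap to GBP now, deposit: 41,000,000·0.43955·1.085400 = GBP 19,560,590.37.
The quoted forward undervalues NZD, so borrow NZD, convert to GBP at spot, deposit the GBP at 8.54%, and buy NZD forward at 0.44476 to cover the loan.
The gap between the two covered legs is GBP 482,966.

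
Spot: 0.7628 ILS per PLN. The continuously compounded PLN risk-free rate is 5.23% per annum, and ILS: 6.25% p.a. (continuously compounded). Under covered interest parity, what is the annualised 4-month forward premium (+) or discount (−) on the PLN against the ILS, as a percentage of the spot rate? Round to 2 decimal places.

T = 4/12 years.
F = S · g_ILS/g_PLN = 0.7628 × 1.0210519/1.0175862 = 0.7653979.
Annualised premium = (F − S)/S × (1/T) = (0.7653979 − 0.7628)/0.7628 ÷ (4/12) = 1.02%.

+1.02%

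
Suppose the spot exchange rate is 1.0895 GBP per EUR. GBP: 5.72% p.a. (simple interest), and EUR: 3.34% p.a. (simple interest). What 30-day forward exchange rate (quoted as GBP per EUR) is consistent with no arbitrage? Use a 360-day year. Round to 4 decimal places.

1.0917

T = 30/360 years.
GBP accumulates by 1 + 0.0572×30/360 = 1.0047667.
Growth of 1 EUR over T: 1 + 0.0334×30/360 = 1.0027833.
Forward (GBP per EUR) = 1.0895 × 1.0047667 / 1.0027833 = 1.091655.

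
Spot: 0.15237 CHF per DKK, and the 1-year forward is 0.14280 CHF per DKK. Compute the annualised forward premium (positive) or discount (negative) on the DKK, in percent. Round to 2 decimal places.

-6.28%

T = 1 year.
Period premium: (0.14280 − 0.15237)/0.15237 = -0.0628076.
Annualise by dividing by T: -0.0628076 / 1 = -0.062808 → -6.28%.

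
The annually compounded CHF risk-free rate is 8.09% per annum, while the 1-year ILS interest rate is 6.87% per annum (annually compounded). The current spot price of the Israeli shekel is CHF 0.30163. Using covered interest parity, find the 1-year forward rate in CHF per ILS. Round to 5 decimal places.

T = 1 year.
CHF accumulates by (1 + 0.0809)^1 = 1.080900.
Growth of 1 ILS over T: (1 + 0.0687)^1 = 1.068700.
So F = 0.30163 × 1.080900 / 1.068700 = 0.3050733 (CHF/ILS).

0.30507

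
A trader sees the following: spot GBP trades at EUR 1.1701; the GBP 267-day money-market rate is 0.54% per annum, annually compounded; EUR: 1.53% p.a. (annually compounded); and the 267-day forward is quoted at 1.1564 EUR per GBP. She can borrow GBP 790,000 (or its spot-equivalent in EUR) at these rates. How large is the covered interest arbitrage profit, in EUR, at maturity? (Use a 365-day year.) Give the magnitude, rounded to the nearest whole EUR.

T = 267/365 years.
Keep in GBP, deliver into the forward: 790,000·1.00394728·1.1564 = EUR 917,162.06.
Swap to EUR now, deposit: 790,000·1.1701·1.01116921 = EUR 934,703.58.
The quoted forward undervalues GBP, so borrow GBP, convert to EUR at spot, deposit the EUR at 1.53%, and buy GBP forward at 1.1564 to cover the loan.
Profit = 934,703.58 − 917,162.06 = EUR 17,542.

EUR 17,542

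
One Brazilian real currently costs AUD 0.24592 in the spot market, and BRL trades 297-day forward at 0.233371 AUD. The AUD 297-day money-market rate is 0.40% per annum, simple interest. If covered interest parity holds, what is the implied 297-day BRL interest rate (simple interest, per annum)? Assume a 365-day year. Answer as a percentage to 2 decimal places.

T = 297/365 years.
By CIP, F/S equals the AUD-to-BRL growth ratio: 0.233371/0.24592 = 0.9489712.
AUD growth factor: 1 + 0.0040×297/365 = 1.0032548.
So the BRL growth factor = 1.0572026.
r = (1.0572026 − 1)/(297/365) = 0.070299 → 7.03%.

7.03%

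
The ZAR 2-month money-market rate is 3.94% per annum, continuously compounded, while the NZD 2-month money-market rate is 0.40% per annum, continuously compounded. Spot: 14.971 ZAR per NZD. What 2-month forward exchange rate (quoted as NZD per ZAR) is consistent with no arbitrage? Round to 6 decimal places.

T = 2/12 years.
Growth of 1 ZAR over T: e^(0.0394×2/12) = 1.0065883.
Growth of 1 NZD over T: e^(0.0040×2/12) = 1.0006669.
Forward (ZAR per NZD) = 14.971 × 1.0065883 / 1.0006669 = 15.05959.
Quoted the other way: 1/15.05959 = 0.066403 NZD per ZAR.

0.066403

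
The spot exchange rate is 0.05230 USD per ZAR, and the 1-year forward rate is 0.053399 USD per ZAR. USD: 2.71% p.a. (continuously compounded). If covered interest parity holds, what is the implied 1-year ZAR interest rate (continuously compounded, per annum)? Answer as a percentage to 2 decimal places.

0.63%

T = 1 year.
F/S = 0.053399/0.0523 = 1.0210134 = (growth of USD) / (growth of ZAR).
The USD side grows by e^(0.0271×1) = 1.0274705.
So the ZAR growth factor = 1.0063242.
Take logs: ln 1.0063242 / 1 = 0.006304, so 0.63%.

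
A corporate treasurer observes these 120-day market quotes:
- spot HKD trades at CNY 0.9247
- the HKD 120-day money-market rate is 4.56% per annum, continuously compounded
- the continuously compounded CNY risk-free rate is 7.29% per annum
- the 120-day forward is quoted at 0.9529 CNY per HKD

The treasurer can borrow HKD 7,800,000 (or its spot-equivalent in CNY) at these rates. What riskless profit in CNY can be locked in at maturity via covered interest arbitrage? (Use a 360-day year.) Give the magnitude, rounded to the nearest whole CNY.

CNY 156,384

T = 120/360 years.
Keep in HKD, deliver into the forward: 7,800,000·1.015316108·0.9529 = CNY 7,546,458.81.
Swap to CNY now, deposit: 7,800,000·0.9247·1.024597651 = CNY 7,390,074.49.
The quoted forward overvalues HKD, so borrow CNY, buy HKD at spot, deposit the HKD at 4.56%, and sell the proceeds forward at 0.9529.
The gap between the two covered legs is CNY 156,384.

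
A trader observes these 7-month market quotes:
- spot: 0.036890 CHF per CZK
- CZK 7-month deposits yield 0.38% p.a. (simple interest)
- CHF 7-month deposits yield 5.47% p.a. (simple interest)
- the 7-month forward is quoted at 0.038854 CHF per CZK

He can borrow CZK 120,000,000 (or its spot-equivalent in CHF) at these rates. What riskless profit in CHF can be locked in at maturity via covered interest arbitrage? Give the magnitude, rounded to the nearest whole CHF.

CHF 104,763

T = 7/12 years.
Invest the CZK and cover forward: 120,000,000 × 1.002216667 × 0.038854 = CHF 4,672,815.17.
Convert at spot and invest in CHF: 120,000,000 × 0.036890 × 1.031908333 = CHF 4,568,051.81.
The quoted forward overvalues CZK, so borrow CHF, buy CZK at spot, deposit the CZK at 0.38%, and sell the proceeds forward at 0.038854.
Profit = 4,672,815.17 − 4,568,051.81 = CHF 104,763.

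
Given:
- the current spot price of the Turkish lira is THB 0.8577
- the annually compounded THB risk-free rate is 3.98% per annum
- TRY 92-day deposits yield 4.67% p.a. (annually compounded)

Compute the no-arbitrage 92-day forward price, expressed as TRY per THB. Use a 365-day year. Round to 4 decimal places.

1.1679

T = 92/365 years.
Growth of 1 THB over T: (1 + 0.0398)^(92/365) = 1.0098858.
TRY growth factor: (1 + 0.0467)^(92/365) = 1.0115708.
CIP: F = S · (grow THB)/(grow TRY) = 0.8577 × 1.0098858/1.0115708 = 0.8562713 THB per TRY.
Quoted the other way: 1/0.8562713 = 1.1679 TRY per THB.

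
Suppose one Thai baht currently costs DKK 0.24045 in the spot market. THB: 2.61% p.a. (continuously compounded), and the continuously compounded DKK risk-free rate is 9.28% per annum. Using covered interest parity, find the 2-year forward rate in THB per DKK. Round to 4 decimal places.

3.6395

T = 2 years.
Growth of 1 DKK over T: e^(0.0928×2) = 1.2039406.
THB growth factor: e^(0.0261×2) = 1.0535864.
CIP: F = S · (grow DKK)/(grow THB) = 0.24045 × 1.2039406/1.0535864 = 0.2747639 DKK per THB.
Quoted the other way: 1/0.2747639 = 3.6395 THB per DKK.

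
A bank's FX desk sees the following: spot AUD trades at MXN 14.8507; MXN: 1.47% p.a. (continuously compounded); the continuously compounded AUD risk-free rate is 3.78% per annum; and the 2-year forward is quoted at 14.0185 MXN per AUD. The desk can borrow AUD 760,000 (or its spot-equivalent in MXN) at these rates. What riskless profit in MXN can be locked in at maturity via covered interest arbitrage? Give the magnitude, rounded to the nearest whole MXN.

MXN 132,547

T = 2 years.
Route A — deposit AUD, sell forward: 760,000 × 1.0785310754 × 14.0185 = MXN 11,490,734.79.
Route B — convert at spot, deposit MXN: 760,000 × 14.8507 × 1.0298364467 = MXN 11,623,282.01.
The quoted forward undervalues AUD, so borrow AUD, convert to MXN at spot, deposit the MXN at 1.47%, and buy AUD forward at 14.0185 to cover the loan.
Arbitrage profit = |11,490,734.79 − 11,623,282.01| = MXN 132,547.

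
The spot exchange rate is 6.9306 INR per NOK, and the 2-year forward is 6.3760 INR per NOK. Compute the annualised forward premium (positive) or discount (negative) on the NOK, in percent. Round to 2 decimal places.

-4.00%

T = 2 years.
NOK trades forward at -8.00219% vs spot over the period.
Annualise by dividing by T: -0.0800219 / 2 = -0.040011 → -4.00%.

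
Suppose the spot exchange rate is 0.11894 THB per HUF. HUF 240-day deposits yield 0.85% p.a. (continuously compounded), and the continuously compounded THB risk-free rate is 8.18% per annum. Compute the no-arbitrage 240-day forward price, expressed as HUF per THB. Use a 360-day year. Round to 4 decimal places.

8.0066

T = 240/360 years.
THB growth factor: e^(0.0818×240/360) = 1.0560477.
Growth of 1 HUF over T: e^(0.0085×240/360) = 1.0056828.
Forward (THB per HUF) = 0.11894 × 1.0560477 / 1.0056828 = 0.1248966.
Invert for HUF per THB: 1 / 0.1248966 = 8.0066.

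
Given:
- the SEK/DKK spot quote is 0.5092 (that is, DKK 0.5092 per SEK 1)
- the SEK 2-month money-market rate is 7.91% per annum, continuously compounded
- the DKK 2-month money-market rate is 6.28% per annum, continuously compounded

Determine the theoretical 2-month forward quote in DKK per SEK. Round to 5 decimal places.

T = 2/12 years.
DKK growth factor: e^(0.0628×2/12) = 1.0105216.
SEK growth factor: e^(0.0791×2/12) = 1.0132706.
So F = 0.5092 × 1.0105216 / 1.0132706 = 0.5078185 (DKK/SEK).

0.50782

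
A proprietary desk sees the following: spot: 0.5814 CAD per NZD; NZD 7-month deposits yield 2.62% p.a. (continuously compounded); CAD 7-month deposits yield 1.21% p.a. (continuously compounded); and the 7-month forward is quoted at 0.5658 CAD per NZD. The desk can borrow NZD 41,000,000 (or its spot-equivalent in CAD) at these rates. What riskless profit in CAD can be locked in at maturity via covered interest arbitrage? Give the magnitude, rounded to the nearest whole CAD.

T = 7/12 years.
Keep in NZD, deliver into the forward: 41,000,000·1.0154007207·0.5658 = CAD 23,555,062.84.
Swap to CAD now, deposit: 41,000,000·0.5814·1.0070833021 = CAD 24,006,247.51.
The quoted forward undervalues NZD, so borrow NZD, convert to CAD at spot, deposit the CAD at 1.21%, and buy NZD forward at 0.5658 to cover the loan.
The gap between the two covered legs is CAD 451,185.

CAD 451,185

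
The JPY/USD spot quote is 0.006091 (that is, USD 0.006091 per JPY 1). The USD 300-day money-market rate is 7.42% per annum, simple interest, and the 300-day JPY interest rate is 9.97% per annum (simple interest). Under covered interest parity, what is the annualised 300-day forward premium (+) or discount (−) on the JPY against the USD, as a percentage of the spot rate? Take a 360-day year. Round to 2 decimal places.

T = 300/360 years.
CIP forward (USD per JPY) = 0.006091 × 1.0618333/1.0830833 = 0.005971495.
(F − S)/S ÷ T = (0.005971495 − 0.006091)/0.006091/(300/360) = -0.023544 → -2.35%.

-2.35%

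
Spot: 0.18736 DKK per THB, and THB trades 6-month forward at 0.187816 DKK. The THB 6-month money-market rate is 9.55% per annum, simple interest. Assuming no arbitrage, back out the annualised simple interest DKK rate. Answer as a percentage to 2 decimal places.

10.06%

T = 6/12 years.
F/S = 0.187816/0.18736 = 1.0024338 = (growth of DKK) / (growth of THB).
The THB side grows by 1 + 0.0955×6/12 = 1.047750.
So the DKK growth factor = 1.050300.
r = (1.050300 − 1)/(6/12) = 0.100600 → 10.06%.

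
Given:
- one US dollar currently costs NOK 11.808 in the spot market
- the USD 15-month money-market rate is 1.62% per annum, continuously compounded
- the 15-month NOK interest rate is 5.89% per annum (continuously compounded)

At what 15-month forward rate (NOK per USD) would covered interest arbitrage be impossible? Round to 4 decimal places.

T = 15/12 years.
NOK growth factor: e^(0.0589×15/12) = 1.07640308.
USD growth factor: e^(0.0162×15/12) = 1.02045642.
So F = 11.808 × 1.07640308 / 1.02045642 = 12.455375 (NOK/USD).

12.4554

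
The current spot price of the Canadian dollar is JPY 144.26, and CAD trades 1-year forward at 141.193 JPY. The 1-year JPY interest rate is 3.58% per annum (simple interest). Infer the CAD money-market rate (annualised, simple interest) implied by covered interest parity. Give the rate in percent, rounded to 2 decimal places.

T = 1 year.
By CIP, F/S equals the JPY-to-CAD growth ratio: 141.193/144.26 = 0.9787398.
The JPY side grows by 1 + 0.0358×1 = 1.035800.
That pins the CAD growth at 1.0582997.
r = (1.0582997 − 1)/1 = 0.058300 → 5.83%.

5.83%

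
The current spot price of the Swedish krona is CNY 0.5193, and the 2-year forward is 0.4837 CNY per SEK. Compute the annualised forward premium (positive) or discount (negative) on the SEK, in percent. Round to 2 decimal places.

T = 2 years.
Period premium: (0.4837 − 0.5193)/0.5193 = -0.0685538.
Annualise by dividing by T: -0.0685538 / 2 = -0.034277 → -3.43%.

-3.43%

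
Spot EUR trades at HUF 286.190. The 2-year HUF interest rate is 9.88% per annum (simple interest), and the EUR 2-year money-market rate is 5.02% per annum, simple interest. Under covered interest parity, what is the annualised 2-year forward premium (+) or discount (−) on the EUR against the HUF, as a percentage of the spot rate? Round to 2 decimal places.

+4.42%

T = 2 years.
No-arbitrage forward: 286.19 × 1.197600 / 1.100400 = 311.469597 HUF/EUR.
(F − S)/S ÷ T = (311.469597 − 286.19)/286.19/2 = 0.044166 → 4.42%.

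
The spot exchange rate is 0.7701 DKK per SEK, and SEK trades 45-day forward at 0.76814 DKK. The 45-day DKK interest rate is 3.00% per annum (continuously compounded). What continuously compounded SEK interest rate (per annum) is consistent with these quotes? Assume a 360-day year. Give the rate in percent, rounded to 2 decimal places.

T = 45/360 years.
F/S = 0.76814/0.7701 = 0.9974549 = (growth of DKK) / (growth of SEK).
The DKK side grows by e^(0.0300×45/360) = 1.003757.
So the SEK growth factor = 1.0063182.
Take logs: ln 1.0063182 / (45/360) = 0.050387, so 5.04%.

5.04%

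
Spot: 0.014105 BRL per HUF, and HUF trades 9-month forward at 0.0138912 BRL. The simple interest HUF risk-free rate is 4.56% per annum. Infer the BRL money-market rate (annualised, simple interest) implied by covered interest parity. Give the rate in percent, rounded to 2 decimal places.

T = 9/12 years.
CIP gives F = S · g_BRL/g_HUF, so g_BRL/g_HUF = 0.0138912/0.014105 = 0.9848423.
The HUF side grows by 1 + 0.0456×9/12 = 1.034200.
That pins the BRL growth at 1.0185239.
(1.0185239 − 1)/T = 0.024699, i.e. 2.47%.

2.47%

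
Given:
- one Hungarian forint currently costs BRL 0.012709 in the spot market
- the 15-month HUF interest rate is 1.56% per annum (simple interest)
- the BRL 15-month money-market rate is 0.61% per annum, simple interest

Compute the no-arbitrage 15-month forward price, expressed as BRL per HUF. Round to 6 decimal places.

T = 15/12 years.
Growth of 1 BRL over T: 1 + 0.0061×15/12 = 1.007625.
Growth of 1 HUF over T: 1 + 0.0156×15/12 = 1.019500.
CIP: F = S · (grow BRL)/(grow HUF) = 0.012709 × 1.007625/1.019500 = 0.01256097 BRL per HUF.

0.012561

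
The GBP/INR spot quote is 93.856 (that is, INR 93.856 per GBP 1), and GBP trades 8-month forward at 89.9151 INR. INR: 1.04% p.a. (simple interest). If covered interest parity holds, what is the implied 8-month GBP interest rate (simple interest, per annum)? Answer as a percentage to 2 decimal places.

7.66%

T = 8/12 years.
F/S = 89.9151/93.856 = 0.9580112 = (growth of INR) / (growth of GBP).
The INR side grows by 1 + 0.0104×8/12 = 1.0069333.
So the GBP growth factor = 1.0510663.
(1.0510663 − 1)/T = 0.076599, i.e. 7.66%.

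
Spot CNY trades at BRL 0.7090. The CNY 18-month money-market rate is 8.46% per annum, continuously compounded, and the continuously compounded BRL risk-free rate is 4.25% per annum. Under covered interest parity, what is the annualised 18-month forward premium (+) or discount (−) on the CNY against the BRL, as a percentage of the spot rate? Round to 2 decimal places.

T = 18/12 years.
F = S · g_BRL/g_CNY = 0.709 × 1.0658259/1.1353035 = 0.6656111.
Annualised premium = (F − S)/S × (1/T) = (0.6656111 − 0.709)/0.709 ÷ (18/12) = -4.08%.

-4.08%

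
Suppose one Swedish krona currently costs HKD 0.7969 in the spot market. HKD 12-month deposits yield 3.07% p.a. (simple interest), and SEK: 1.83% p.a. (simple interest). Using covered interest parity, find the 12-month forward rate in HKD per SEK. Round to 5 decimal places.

T = 1 year.
HKD growth factor: 1 + 0.0307×1 = 1.030700.
SEK growth factor: 1 + 0.0183×1 = 1.018300.
So F = 0.7969 × 1.030700 / 1.018300 = 0.8066040 (HKD/SEK).

0.80660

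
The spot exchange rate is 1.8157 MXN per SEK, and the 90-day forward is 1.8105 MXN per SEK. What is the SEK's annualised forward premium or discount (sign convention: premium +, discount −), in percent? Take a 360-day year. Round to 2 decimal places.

-1.15%

T = 90/360 years.
Period premium: (1.8105 − 1.8157)/1.8157 = -0.0028639.
Per annum: -0.0028639 / (90/360) = -0.011456 = -1.15%.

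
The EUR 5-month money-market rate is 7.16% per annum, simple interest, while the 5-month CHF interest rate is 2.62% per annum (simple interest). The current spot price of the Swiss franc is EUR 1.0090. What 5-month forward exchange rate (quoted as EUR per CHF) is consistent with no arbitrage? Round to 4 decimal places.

1.0279

T = 5/12 years.
EUR growth factor: 1 + 0.0716×5/12 = 1.0298333.
Growth of 1 CHF over T: 1 + 0.0262×5/12 = 1.0109167.
So F = 1.009 × 1.0298333 / 1.0109167 = 1.027881 (EUR/CHF).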